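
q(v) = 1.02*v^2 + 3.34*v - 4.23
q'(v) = 2.04*v + 3.34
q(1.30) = 1.84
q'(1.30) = 5.99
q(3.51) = 20.06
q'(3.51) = 10.50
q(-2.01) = -6.82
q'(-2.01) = -0.76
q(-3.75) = -2.41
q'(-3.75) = -4.31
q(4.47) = 31.08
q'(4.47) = 12.46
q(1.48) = 2.95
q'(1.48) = 6.36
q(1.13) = 0.85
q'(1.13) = 5.65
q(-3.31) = -4.11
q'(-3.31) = -3.41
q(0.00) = -4.23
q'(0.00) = 3.34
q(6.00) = 52.53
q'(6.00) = 15.58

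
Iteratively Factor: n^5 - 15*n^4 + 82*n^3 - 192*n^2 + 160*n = (n - 4)*(n^4 - 11*n^3 + 38*n^2 - 40*n) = n*(n - 4)*(n^3 - 11*n^2 + 38*n - 40) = n*(n - 4)*(n - 2)*(n^2 - 9*n + 20) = n*(n - 4)^2*(n - 2)*(n - 5)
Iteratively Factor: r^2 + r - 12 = (r - 3)*(r + 4)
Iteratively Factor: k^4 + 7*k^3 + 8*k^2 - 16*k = (k - 1)*(k^3 + 8*k^2 + 16*k) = (k - 1)*(k + 4)*(k^2 + 4*k) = (k - 1)*(k + 4)^2*(k)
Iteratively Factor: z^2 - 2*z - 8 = (z + 2)*(z - 4)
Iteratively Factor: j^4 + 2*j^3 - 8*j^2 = (j + 4)*(j^3 - 2*j^2) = j*(j + 4)*(j^2 - 2*j) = j*(j - 2)*(j + 4)*(j)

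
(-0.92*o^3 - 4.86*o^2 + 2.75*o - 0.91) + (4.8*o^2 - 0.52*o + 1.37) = -0.92*o^3 - 0.0600000000000005*o^2 + 2.23*o + 0.46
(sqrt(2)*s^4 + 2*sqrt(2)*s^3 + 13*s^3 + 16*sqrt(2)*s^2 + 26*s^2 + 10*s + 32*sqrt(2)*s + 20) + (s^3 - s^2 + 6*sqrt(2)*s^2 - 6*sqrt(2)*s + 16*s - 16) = sqrt(2)*s^4 + 2*sqrt(2)*s^3 + 14*s^3 + 25*s^2 + 22*sqrt(2)*s^2 + 26*s + 26*sqrt(2)*s + 4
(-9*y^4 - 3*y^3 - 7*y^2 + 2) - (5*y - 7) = -9*y^4 - 3*y^3 - 7*y^2 - 5*y + 9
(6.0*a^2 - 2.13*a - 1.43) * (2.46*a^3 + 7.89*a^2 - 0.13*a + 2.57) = 14.76*a^5 + 42.1002*a^4 - 21.1035*a^3 + 4.4142*a^2 - 5.2882*a - 3.6751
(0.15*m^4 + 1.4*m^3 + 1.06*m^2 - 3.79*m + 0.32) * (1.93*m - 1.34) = 0.2895*m^5 + 2.501*m^4 + 0.1698*m^3 - 8.7351*m^2 + 5.6962*m - 0.4288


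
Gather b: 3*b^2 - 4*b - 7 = 3*b^2 - 4*b - 7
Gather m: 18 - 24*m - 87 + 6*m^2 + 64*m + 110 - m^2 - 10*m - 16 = 5*m^2 + 30*m + 25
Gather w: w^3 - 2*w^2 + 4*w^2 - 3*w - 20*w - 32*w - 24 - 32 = w^3 + 2*w^2 - 55*w - 56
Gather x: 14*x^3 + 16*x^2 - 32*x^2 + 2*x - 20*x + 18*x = 14*x^3 - 16*x^2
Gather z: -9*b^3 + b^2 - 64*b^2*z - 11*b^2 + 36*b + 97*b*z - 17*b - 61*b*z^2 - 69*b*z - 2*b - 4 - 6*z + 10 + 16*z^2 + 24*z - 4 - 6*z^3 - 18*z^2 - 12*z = -9*b^3 - 10*b^2 + 17*b - 6*z^3 + z^2*(-61*b - 2) + z*(-64*b^2 + 28*b + 6) + 2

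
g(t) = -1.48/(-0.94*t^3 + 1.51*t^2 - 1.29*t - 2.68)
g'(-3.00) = -0.03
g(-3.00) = -0.04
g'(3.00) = -0.08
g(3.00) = 0.08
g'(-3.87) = -0.01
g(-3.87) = -0.02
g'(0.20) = -0.14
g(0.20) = 0.51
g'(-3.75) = -0.01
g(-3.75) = -0.02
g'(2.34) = -0.16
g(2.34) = 0.16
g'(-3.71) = -0.02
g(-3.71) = -0.02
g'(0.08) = -0.21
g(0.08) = 0.53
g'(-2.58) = -0.06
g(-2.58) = -0.06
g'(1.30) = -0.21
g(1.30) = 0.38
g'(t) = -1.48*(2.82*t^2 - 3.02*t + 1.29)/(-0.94*t^3 + 1.51*t^2 - 1.29*t - 2.68)^2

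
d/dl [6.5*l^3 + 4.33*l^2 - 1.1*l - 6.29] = 19.5*l^2 + 8.66*l - 1.1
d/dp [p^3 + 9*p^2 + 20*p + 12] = 3*p^2 + 18*p + 20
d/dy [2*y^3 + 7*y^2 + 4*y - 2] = 6*y^2 + 14*y + 4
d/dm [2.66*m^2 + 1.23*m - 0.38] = 5.32*m + 1.23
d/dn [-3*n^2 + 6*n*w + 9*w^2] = -6*n + 6*w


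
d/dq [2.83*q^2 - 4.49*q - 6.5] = 5.66*q - 4.49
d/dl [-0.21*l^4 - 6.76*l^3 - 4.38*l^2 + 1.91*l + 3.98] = -0.84*l^3 - 20.28*l^2 - 8.76*l + 1.91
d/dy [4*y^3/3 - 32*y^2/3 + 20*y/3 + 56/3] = 4*y^2 - 64*y/3 + 20/3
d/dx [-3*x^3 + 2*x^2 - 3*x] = -9*x^2 + 4*x - 3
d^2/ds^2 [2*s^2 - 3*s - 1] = 4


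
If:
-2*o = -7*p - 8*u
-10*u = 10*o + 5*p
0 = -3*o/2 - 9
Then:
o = -6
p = -20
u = 16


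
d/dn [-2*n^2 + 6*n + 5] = 6 - 4*n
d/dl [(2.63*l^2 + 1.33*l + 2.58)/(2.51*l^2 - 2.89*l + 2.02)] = (-10.939*l^2 - 2.3264*l + 10.1428)/(6.3001*l^4 - 14.5078*l^3 + 18.4925*l^2 - 11.6756*l + 4.0804)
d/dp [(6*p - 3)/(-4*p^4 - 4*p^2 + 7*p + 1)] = 3*(-8*p^4 - 8*p^2 + 14*p + (2*p - 1)*(16*p^3 + 8*p - 7) + 2)/(4*p^4 + 4*p^2 - 7*p - 1)^2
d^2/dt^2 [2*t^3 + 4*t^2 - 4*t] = 12*t + 8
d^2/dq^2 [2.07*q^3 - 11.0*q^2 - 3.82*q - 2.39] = 12.42*q - 22.0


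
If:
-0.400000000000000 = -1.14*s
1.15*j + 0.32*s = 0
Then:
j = -0.10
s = 0.35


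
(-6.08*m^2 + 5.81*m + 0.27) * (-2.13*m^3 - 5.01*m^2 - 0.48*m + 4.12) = 12.9504*m^5 + 18.0855*m^4 - 26.7648*m^3 - 29.1911*m^2 + 23.8076*m + 1.1124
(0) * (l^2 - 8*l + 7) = 0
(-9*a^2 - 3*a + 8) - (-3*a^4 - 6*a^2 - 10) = 3*a^4 - 3*a^2 - 3*a + 18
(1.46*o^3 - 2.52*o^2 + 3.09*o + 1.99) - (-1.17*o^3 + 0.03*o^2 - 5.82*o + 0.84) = 2.63*o^3 - 2.55*o^2 + 8.91*o + 1.15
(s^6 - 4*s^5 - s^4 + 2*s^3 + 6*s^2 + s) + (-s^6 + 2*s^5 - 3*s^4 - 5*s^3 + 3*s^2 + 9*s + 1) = -2*s^5 - 4*s^4 - 3*s^3 + 9*s^2 + 10*s + 1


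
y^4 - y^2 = y^2*(y - 1)*(y + 1)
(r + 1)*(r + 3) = r^2 + 4*r + 3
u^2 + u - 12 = (u - 3)*(u + 4)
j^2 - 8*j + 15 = (j - 5)*(j - 3)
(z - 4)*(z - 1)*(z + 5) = z^3 - 21*z + 20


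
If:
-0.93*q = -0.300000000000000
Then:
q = 0.32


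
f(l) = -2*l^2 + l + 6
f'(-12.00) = 49.00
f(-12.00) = -294.00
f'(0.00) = 1.00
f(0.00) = 6.00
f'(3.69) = -13.76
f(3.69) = -17.54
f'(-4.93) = 20.72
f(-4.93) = -47.54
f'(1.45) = -4.80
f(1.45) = 3.24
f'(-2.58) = 11.32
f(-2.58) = -9.89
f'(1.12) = -3.48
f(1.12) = 4.61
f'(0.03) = 0.88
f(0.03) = 6.03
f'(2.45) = -8.80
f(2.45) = -3.56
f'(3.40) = -12.60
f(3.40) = -13.72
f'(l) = 1 - 4*l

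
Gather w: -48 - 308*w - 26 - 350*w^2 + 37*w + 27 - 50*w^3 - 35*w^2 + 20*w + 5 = -50*w^3 - 385*w^2 - 251*w - 42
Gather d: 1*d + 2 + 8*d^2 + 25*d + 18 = 8*d^2 + 26*d + 20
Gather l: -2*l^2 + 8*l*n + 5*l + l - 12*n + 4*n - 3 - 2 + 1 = -2*l^2 + l*(8*n + 6) - 8*n - 4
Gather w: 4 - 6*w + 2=6 - 6*w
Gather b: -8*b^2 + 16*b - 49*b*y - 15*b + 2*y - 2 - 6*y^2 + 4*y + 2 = -8*b^2 + b*(1 - 49*y) - 6*y^2 + 6*y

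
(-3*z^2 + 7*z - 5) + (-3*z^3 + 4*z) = -3*z^3 - 3*z^2 + 11*z - 5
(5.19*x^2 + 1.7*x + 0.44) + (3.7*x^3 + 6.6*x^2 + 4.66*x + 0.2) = 3.7*x^3 + 11.79*x^2 + 6.36*x + 0.64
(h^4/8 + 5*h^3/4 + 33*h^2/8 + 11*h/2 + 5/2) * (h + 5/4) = h^5/8 + 45*h^4/32 + 91*h^3/16 + 341*h^2/32 + 75*h/8 + 25/8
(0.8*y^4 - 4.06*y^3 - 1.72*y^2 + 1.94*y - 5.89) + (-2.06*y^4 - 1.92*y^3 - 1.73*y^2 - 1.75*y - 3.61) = -1.26*y^4 - 5.98*y^3 - 3.45*y^2 + 0.19*y - 9.5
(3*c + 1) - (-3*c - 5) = 6*c + 6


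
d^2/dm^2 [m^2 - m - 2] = 2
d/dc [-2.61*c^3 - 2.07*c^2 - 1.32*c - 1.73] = -7.83*c^2 - 4.14*c - 1.32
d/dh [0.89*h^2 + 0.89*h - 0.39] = 1.78*h + 0.89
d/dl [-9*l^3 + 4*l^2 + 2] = l*(8 - 27*l)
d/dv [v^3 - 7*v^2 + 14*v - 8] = 3*v^2 - 14*v + 14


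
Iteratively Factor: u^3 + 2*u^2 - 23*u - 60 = (u + 4)*(u^2 - 2*u - 15) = (u + 3)*(u + 4)*(u - 5)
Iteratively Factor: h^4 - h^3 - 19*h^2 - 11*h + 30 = (h + 3)*(h^3 - 4*h^2 - 7*h + 10) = (h - 1)*(h + 3)*(h^2 - 3*h - 10) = (h - 5)*(h - 1)*(h + 3)*(h + 2)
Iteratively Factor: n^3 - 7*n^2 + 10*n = (n)*(n^2 - 7*n + 10) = n*(n - 2)*(n - 5)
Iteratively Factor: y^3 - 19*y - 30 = (y + 2)*(y^2 - 2*y - 15) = (y - 5)*(y + 2)*(y + 3)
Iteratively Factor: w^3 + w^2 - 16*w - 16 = (w + 1)*(w^2 - 16) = (w - 4)*(w + 1)*(w + 4)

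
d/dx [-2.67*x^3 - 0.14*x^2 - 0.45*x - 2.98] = -8.01*x^2 - 0.28*x - 0.45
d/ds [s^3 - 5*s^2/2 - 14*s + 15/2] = 3*s^2 - 5*s - 14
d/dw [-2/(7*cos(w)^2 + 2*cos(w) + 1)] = -4*(7*cos(w) + 1)*sin(w)/(7*cos(w)^2 + 2*cos(w) + 1)^2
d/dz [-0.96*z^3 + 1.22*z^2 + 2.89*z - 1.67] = -2.88*z^2 + 2.44*z + 2.89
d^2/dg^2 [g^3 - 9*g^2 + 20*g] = 6*g - 18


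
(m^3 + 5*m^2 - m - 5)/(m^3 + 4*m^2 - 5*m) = (m + 1)/m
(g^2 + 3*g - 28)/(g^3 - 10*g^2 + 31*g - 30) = (g^2 + 3*g - 28)/(g^3 - 10*g^2 + 31*g - 30)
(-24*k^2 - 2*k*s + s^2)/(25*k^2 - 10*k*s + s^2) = (-24*k^2 - 2*k*s + s^2)/(25*k^2 - 10*k*s + s^2)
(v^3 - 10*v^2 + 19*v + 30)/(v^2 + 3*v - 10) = (v^3 - 10*v^2 + 19*v + 30)/(v^2 + 3*v - 10)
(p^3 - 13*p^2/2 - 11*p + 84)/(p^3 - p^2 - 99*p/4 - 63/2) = 2*(p - 4)/(2*p + 3)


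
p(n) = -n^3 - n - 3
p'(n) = -3*n^2 - 1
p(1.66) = -9.23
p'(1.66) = -9.27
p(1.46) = -7.57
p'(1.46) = -7.39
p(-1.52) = 2.03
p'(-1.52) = -7.93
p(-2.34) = 12.15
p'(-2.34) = -17.43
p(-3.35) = 37.95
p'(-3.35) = -34.67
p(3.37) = -44.64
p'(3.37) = -35.07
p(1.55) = -8.27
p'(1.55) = -8.21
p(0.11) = -3.11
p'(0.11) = -1.04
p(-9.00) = 735.00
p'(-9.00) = -244.00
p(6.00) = -225.00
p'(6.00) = -109.00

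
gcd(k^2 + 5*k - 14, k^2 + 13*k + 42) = k + 7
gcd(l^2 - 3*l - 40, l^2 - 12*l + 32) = l - 8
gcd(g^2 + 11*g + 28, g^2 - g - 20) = g + 4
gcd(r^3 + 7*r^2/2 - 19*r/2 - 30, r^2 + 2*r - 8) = r + 4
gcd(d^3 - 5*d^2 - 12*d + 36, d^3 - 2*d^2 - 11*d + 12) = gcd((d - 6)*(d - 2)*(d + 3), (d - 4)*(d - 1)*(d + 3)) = d + 3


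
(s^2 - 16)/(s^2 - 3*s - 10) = (16 - s^2)/(-s^2 + 3*s + 10)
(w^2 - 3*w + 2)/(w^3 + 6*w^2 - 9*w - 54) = (w^2 - 3*w + 2)/(w^3 + 6*w^2 - 9*w - 54)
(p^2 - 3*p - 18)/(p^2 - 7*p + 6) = (p + 3)/(p - 1)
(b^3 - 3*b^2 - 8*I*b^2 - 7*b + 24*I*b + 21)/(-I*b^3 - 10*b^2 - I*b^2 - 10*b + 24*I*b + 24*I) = (I*b^3 + b^2*(8 - 3*I) - b*(24 + 7*I) + 21*I)/(b^3 + b^2*(1 - 10*I) - 2*b*(12 + 5*I) - 24)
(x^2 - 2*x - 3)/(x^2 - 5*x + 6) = (x + 1)/(x - 2)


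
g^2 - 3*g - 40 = (g - 8)*(g + 5)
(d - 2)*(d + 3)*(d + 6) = d^3 + 7*d^2 - 36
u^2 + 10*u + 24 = (u + 4)*(u + 6)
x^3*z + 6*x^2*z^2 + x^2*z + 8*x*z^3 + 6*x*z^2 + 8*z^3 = (x + 2*z)*(x + 4*z)*(x*z + z)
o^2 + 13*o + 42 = (o + 6)*(o + 7)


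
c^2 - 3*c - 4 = (c - 4)*(c + 1)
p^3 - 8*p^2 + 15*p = p*(p - 5)*(p - 3)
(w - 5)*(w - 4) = w^2 - 9*w + 20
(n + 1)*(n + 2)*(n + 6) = n^3 + 9*n^2 + 20*n + 12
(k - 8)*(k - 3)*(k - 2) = k^3 - 13*k^2 + 46*k - 48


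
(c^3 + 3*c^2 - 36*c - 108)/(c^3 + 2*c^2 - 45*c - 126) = (c - 6)/(c - 7)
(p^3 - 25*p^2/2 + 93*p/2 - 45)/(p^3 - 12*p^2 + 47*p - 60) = (p^2 - 15*p/2 + 9)/(p^2 - 7*p + 12)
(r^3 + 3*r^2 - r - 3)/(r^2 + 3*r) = r - 1/r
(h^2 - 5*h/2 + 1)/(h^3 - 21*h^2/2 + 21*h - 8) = 1/(h - 8)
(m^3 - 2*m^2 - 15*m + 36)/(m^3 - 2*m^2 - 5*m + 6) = (m^2 + m - 12)/(m^2 + m - 2)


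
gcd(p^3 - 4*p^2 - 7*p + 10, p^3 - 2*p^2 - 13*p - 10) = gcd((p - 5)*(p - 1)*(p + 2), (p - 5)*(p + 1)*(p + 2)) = p^2 - 3*p - 10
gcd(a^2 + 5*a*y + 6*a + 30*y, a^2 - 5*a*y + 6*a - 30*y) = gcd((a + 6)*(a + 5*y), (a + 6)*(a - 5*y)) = a + 6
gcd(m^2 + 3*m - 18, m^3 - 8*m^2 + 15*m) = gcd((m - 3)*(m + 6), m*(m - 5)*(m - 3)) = m - 3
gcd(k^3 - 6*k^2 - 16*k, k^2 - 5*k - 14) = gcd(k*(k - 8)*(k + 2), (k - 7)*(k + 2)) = k + 2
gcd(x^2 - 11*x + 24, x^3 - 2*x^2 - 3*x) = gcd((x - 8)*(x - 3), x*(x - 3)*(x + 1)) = x - 3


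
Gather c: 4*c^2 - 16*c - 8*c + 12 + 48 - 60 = 4*c^2 - 24*c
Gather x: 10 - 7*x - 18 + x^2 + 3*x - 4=x^2 - 4*x - 12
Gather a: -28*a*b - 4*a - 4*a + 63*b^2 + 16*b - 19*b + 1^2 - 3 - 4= a*(-28*b - 8) + 63*b^2 - 3*b - 6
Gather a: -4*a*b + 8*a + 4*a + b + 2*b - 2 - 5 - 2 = a*(12 - 4*b) + 3*b - 9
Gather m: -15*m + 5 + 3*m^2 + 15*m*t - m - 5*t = 3*m^2 + m*(15*t - 16) - 5*t + 5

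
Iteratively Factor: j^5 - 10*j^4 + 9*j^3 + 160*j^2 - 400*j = (j + 4)*(j^4 - 14*j^3 + 65*j^2 - 100*j) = (j - 5)*(j + 4)*(j^3 - 9*j^2 + 20*j) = j*(j - 5)*(j + 4)*(j^2 - 9*j + 20) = j*(j - 5)^2*(j + 4)*(j - 4)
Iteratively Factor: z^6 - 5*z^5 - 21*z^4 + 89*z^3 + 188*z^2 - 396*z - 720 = (z - 5)*(z^5 - 21*z^3 - 16*z^2 + 108*z + 144) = (z - 5)*(z + 3)*(z^4 - 3*z^3 - 12*z^2 + 20*z + 48) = (z - 5)*(z - 3)*(z + 3)*(z^3 - 12*z - 16) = (z - 5)*(z - 3)*(z + 2)*(z + 3)*(z^2 - 2*z - 8) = (z - 5)*(z - 3)*(z + 2)^2*(z + 3)*(z - 4)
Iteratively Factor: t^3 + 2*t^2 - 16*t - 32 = (t + 2)*(t^2 - 16) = (t + 2)*(t + 4)*(t - 4)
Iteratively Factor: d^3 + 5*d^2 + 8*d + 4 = (d + 2)*(d^2 + 3*d + 2) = (d + 1)*(d + 2)*(d + 2)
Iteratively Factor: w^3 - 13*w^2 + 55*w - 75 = (w - 5)*(w^2 - 8*w + 15) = (w - 5)^2*(w - 3)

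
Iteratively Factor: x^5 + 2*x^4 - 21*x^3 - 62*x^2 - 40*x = (x + 4)*(x^4 - 2*x^3 - 13*x^2 - 10*x) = x*(x + 4)*(x^3 - 2*x^2 - 13*x - 10) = x*(x + 1)*(x + 4)*(x^2 - 3*x - 10) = x*(x + 1)*(x + 2)*(x + 4)*(x - 5)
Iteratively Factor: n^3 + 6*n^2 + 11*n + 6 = (n + 2)*(n^2 + 4*n + 3) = (n + 1)*(n + 2)*(n + 3)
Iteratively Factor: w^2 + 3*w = (w)*(w + 3)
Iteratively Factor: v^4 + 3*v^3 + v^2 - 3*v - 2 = (v + 1)*(v^3 + 2*v^2 - v - 2) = (v + 1)*(v + 2)*(v^2 - 1) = (v + 1)^2*(v + 2)*(v - 1)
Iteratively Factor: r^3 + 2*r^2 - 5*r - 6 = (r + 1)*(r^2 + r - 6) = (r + 1)*(r + 3)*(r - 2)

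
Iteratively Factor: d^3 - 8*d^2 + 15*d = (d - 5)*(d^2 - 3*d) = d*(d - 5)*(d - 3)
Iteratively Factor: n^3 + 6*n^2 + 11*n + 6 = (n + 3)*(n^2 + 3*n + 2) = (n + 2)*(n + 3)*(n + 1)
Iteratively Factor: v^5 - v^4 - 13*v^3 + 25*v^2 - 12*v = (v)*(v^4 - v^3 - 13*v^2 + 25*v - 12) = v*(v - 3)*(v^3 + 2*v^2 - 7*v + 4) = v*(v - 3)*(v + 4)*(v^2 - 2*v + 1) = v*(v - 3)*(v - 1)*(v + 4)*(v - 1)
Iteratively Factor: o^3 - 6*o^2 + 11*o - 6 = (o - 1)*(o^2 - 5*o + 6) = (o - 2)*(o - 1)*(o - 3)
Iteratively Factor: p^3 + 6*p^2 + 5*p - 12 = (p + 4)*(p^2 + 2*p - 3) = (p - 1)*(p + 4)*(p + 3)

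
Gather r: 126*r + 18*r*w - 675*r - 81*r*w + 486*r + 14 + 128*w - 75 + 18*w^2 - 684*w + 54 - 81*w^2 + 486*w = r*(-63*w - 63) - 63*w^2 - 70*w - 7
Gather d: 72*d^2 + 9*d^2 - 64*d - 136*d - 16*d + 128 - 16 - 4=81*d^2 - 216*d + 108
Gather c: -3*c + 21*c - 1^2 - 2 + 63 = 18*c + 60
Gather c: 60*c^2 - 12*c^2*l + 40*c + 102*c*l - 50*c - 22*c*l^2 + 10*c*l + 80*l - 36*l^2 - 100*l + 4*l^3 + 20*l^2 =c^2*(60 - 12*l) + c*(-22*l^2 + 112*l - 10) + 4*l^3 - 16*l^2 - 20*l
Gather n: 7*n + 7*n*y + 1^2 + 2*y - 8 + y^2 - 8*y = n*(7*y + 7) + y^2 - 6*y - 7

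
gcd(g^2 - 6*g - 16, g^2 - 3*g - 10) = g + 2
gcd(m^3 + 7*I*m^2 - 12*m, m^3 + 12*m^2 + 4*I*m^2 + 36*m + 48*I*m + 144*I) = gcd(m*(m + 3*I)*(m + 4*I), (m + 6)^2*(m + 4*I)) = m + 4*I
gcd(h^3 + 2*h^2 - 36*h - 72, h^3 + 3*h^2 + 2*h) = h + 2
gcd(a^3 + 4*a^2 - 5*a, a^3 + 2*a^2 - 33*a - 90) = a + 5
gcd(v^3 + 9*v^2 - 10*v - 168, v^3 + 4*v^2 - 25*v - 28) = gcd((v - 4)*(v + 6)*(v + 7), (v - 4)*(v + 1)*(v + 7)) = v^2 + 3*v - 28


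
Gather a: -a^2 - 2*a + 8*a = -a^2 + 6*a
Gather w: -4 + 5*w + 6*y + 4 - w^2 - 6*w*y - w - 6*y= -w^2 + w*(4 - 6*y)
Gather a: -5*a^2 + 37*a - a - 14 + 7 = -5*a^2 + 36*a - 7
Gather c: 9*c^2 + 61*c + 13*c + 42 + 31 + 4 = 9*c^2 + 74*c + 77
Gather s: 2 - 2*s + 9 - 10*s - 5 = 6 - 12*s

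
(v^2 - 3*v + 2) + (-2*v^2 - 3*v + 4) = -v^2 - 6*v + 6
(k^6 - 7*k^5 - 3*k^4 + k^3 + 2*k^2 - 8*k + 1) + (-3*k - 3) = k^6 - 7*k^5 - 3*k^4 + k^3 + 2*k^2 - 11*k - 2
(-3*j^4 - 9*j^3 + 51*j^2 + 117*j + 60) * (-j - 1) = 3*j^5 + 12*j^4 - 42*j^3 - 168*j^2 - 177*j - 60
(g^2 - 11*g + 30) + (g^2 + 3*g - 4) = 2*g^2 - 8*g + 26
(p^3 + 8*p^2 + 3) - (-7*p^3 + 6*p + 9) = 8*p^3 + 8*p^2 - 6*p - 6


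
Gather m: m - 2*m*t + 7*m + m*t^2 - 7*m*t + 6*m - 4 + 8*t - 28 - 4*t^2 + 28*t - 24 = m*(t^2 - 9*t + 14) - 4*t^2 + 36*t - 56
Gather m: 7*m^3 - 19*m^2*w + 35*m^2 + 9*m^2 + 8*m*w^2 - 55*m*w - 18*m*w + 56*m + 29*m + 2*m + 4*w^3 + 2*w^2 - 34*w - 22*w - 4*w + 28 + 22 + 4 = 7*m^3 + m^2*(44 - 19*w) + m*(8*w^2 - 73*w + 87) + 4*w^3 + 2*w^2 - 60*w + 54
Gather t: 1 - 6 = -5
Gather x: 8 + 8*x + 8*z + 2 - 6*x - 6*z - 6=2*x + 2*z + 4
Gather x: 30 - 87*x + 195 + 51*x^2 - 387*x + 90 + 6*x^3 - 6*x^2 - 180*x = 6*x^3 + 45*x^2 - 654*x + 315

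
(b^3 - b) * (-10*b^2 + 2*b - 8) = -10*b^5 + 2*b^4 + 2*b^3 - 2*b^2 + 8*b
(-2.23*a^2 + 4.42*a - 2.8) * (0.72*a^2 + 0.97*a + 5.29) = -1.6056*a^4 + 1.0193*a^3 - 9.5253*a^2 + 20.6658*a - 14.812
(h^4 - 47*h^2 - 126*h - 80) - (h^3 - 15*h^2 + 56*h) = h^4 - h^3 - 32*h^2 - 182*h - 80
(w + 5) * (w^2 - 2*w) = w^3 + 3*w^2 - 10*w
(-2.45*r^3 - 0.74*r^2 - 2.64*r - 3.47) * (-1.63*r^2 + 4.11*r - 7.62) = 3.9935*r^5 - 8.8633*r^4 + 19.9308*r^3 + 0.4445*r^2 + 5.8551*r + 26.4414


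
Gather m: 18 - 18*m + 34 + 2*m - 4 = 48 - 16*m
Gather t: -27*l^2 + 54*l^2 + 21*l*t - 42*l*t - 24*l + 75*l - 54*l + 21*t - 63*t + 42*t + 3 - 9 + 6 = 27*l^2 - 21*l*t - 3*l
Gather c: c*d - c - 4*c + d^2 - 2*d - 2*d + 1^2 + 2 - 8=c*(d - 5) + d^2 - 4*d - 5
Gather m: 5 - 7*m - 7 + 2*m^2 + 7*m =2*m^2 - 2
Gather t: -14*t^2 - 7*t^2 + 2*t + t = -21*t^2 + 3*t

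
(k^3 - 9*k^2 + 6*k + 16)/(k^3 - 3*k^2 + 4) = (k - 8)/(k - 2)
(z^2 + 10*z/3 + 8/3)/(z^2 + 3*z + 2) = (z + 4/3)/(z + 1)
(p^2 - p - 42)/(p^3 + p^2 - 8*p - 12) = (p^2 - p - 42)/(p^3 + p^2 - 8*p - 12)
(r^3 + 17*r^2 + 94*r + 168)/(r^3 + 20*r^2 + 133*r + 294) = (r + 4)/(r + 7)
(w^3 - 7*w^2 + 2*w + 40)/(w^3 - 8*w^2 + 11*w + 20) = (w + 2)/(w + 1)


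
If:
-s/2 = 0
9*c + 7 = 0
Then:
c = -7/9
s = 0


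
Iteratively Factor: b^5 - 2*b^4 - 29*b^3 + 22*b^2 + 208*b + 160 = (b + 2)*(b^4 - 4*b^3 - 21*b^2 + 64*b + 80) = (b + 2)*(b + 4)*(b^3 - 8*b^2 + 11*b + 20) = (b - 4)*(b + 2)*(b + 4)*(b^2 - 4*b - 5) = (b - 5)*(b - 4)*(b + 2)*(b + 4)*(b + 1)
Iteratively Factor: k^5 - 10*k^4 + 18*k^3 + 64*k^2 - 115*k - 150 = (k - 3)*(k^4 - 7*k^3 - 3*k^2 + 55*k + 50) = (k - 5)*(k - 3)*(k^3 - 2*k^2 - 13*k - 10) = (k - 5)*(k - 3)*(k + 2)*(k^2 - 4*k - 5) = (k - 5)^2*(k - 3)*(k + 2)*(k + 1)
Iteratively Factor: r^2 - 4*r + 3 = (r - 3)*(r - 1)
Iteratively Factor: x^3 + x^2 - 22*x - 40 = (x - 5)*(x^2 + 6*x + 8) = (x - 5)*(x + 4)*(x + 2)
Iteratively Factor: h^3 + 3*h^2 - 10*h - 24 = (h + 2)*(h^2 + h - 12) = (h + 2)*(h + 4)*(h - 3)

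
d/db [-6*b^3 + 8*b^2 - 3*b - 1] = -18*b^2 + 16*b - 3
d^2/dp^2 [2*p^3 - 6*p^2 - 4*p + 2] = 12*p - 12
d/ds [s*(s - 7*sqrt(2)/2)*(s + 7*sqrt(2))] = 3*s^2 + 7*sqrt(2)*s - 49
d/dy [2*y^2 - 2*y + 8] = 4*y - 2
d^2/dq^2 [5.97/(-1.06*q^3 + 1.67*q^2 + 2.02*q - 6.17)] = ((37.9692*q - 19.9398)*(1.06*q^3 - 1.67*q^2 - 2.02*q + 6.17) - 5.97*(-6.36*q^2 + 6.68*q + 4.04)*(-3.18*q^2 + 3.34*q + 2.02))/(1.06*q^3 - 1.67*q^2 - 2.02*q + 6.17)^3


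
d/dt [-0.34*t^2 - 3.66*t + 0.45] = -0.68*t - 3.66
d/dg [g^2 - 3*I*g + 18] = 2*g - 3*I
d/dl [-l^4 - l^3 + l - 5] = -4*l^3 - 3*l^2 + 1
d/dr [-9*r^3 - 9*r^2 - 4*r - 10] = -27*r^2 - 18*r - 4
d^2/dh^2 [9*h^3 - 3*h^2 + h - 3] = 54*h - 6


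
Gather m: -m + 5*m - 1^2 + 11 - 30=4*m - 20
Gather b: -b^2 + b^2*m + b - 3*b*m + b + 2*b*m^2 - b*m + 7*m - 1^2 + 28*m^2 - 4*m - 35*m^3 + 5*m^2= b^2*(m - 1) + b*(2*m^2 - 4*m + 2) - 35*m^3 + 33*m^2 + 3*m - 1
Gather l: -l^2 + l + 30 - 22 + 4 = -l^2 + l + 12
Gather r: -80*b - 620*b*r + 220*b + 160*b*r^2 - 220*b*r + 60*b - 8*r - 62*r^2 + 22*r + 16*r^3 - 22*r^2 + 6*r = 200*b + 16*r^3 + r^2*(160*b - 84) + r*(20 - 840*b)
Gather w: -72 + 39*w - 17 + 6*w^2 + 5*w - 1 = 6*w^2 + 44*w - 90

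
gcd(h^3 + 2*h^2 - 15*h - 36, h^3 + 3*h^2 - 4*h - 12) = h + 3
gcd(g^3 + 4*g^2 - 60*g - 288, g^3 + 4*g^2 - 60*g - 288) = g^3 + 4*g^2 - 60*g - 288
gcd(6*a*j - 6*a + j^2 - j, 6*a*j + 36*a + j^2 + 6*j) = 6*a + j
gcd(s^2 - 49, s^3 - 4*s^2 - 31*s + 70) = s - 7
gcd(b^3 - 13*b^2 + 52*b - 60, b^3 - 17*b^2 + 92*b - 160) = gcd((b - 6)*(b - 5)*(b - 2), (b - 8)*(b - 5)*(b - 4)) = b - 5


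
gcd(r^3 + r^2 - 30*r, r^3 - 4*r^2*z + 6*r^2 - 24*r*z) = r^2 + 6*r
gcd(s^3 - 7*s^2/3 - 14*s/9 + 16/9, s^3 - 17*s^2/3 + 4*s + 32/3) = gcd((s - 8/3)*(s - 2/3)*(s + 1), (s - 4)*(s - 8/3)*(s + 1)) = s^2 - 5*s/3 - 8/3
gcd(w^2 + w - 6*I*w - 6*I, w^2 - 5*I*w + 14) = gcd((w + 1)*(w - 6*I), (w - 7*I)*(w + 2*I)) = 1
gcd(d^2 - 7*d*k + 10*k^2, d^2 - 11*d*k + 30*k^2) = d - 5*k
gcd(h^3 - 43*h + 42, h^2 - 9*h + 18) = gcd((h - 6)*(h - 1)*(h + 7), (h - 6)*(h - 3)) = h - 6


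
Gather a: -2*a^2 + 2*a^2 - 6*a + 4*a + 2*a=0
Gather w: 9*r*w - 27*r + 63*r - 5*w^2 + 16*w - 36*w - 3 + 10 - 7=36*r - 5*w^2 + w*(9*r - 20)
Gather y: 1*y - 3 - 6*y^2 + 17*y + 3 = -6*y^2 + 18*y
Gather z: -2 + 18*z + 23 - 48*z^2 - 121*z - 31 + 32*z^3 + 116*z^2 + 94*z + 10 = 32*z^3 + 68*z^2 - 9*z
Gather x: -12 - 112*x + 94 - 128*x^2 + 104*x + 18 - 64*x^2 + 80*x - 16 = -192*x^2 + 72*x + 84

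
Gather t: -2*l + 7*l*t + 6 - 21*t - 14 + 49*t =-2*l + t*(7*l + 28) - 8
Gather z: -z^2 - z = -z^2 - z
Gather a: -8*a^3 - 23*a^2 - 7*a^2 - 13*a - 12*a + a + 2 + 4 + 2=-8*a^3 - 30*a^2 - 24*a + 8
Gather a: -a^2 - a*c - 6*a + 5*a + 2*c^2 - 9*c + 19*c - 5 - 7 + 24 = -a^2 + a*(-c - 1) + 2*c^2 + 10*c + 12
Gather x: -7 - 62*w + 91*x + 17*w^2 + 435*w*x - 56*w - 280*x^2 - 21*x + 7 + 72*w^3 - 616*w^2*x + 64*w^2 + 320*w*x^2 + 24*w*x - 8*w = 72*w^3 + 81*w^2 - 126*w + x^2*(320*w - 280) + x*(-616*w^2 + 459*w + 70)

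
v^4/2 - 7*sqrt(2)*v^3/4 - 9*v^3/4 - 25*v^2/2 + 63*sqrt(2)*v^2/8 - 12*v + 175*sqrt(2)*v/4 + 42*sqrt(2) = (v/2 + 1)*(v - 8)*(v + 3/2)*(v - 7*sqrt(2)/2)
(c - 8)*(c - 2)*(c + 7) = c^3 - 3*c^2 - 54*c + 112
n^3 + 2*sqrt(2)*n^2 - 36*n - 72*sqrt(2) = (n - 6)*(n + 6)*(n + 2*sqrt(2))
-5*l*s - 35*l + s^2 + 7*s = (-5*l + s)*(s + 7)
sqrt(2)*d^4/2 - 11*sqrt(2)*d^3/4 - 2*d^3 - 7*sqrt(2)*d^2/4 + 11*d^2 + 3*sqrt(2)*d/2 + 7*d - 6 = (d - 6)*(d - 1/2)*(d - 2*sqrt(2))*(sqrt(2)*d/2 + sqrt(2)/2)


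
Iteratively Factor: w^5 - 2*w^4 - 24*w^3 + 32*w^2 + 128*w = (w - 4)*(w^4 + 2*w^3 - 16*w^2 - 32*w) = (w - 4)*(w + 2)*(w^3 - 16*w) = w*(w - 4)*(w + 2)*(w^2 - 16) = w*(w - 4)^2*(w + 2)*(w + 4)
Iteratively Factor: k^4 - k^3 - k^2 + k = (k)*(k^3 - k^2 - k + 1) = k*(k - 1)*(k^2 - 1) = k*(k - 1)*(k + 1)*(k - 1)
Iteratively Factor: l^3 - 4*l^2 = (l - 4)*(l^2) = l*(l - 4)*(l)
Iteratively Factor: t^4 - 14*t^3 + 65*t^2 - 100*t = (t - 5)*(t^3 - 9*t^2 + 20*t) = (t - 5)^2*(t^2 - 4*t) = t*(t - 5)^2*(t - 4)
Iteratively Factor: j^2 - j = (j)*(j - 1)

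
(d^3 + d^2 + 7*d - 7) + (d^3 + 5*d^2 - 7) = 2*d^3 + 6*d^2 + 7*d - 14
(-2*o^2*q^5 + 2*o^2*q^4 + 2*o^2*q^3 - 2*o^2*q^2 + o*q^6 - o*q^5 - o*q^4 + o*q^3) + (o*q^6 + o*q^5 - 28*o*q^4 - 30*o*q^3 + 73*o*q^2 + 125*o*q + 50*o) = -2*o^2*q^5 + 2*o^2*q^4 + 2*o^2*q^3 - 2*o^2*q^2 + 2*o*q^6 - 29*o*q^4 - 29*o*q^3 + 73*o*q^2 + 125*o*q + 50*o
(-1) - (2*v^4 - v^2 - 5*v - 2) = -2*v^4 + v^2 + 5*v + 1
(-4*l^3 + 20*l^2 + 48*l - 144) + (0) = -4*l^3 + 20*l^2 + 48*l - 144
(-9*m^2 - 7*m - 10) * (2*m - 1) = -18*m^3 - 5*m^2 - 13*m + 10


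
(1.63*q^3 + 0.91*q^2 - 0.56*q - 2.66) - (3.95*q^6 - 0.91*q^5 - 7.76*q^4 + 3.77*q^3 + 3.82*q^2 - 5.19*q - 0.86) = -3.95*q^6 + 0.91*q^5 + 7.76*q^4 - 2.14*q^3 - 2.91*q^2 + 4.63*q - 1.8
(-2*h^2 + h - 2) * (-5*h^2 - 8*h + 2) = 10*h^4 + 11*h^3 - 2*h^2 + 18*h - 4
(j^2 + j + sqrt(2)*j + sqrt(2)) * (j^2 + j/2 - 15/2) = j^4 + sqrt(2)*j^3 + 3*j^3/2 - 7*j^2 + 3*sqrt(2)*j^2/2 - 7*sqrt(2)*j - 15*j/2 - 15*sqrt(2)/2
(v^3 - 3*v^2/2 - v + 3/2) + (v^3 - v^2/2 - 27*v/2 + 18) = 2*v^3 - 2*v^2 - 29*v/2 + 39/2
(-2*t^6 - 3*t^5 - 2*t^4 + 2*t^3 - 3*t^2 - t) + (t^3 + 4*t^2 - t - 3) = -2*t^6 - 3*t^5 - 2*t^4 + 3*t^3 + t^2 - 2*t - 3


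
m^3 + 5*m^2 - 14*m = m*(m - 2)*(m + 7)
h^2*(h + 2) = h^3 + 2*h^2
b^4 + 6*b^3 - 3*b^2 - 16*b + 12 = (b - 1)^2*(b + 2)*(b + 6)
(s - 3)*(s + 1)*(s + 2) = s^3 - 7*s - 6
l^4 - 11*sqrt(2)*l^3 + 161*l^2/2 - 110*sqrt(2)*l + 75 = (l - 5*sqrt(2))*(l - 3*sqrt(2))*(l - 5*sqrt(2)/2)*(l - sqrt(2)/2)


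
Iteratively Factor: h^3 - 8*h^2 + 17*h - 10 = (h - 5)*(h^2 - 3*h + 2) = (h - 5)*(h - 1)*(h - 2)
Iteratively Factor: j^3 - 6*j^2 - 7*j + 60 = (j - 4)*(j^2 - 2*j - 15) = (j - 4)*(j + 3)*(j - 5)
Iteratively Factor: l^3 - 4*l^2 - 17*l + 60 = (l - 3)*(l^2 - l - 20) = (l - 5)*(l - 3)*(l + 4)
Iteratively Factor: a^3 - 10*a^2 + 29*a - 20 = (a - 5)*(a^2 - 5*a + 4) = (a - 5)*(a - 4)*(a - 1)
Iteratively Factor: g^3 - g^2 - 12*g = (g - 4)*(g^2 + 3*g) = (g - 4)*(g + 3)*(g)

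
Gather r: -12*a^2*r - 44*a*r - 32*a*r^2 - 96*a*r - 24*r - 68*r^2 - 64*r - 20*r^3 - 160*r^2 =-20*r^3 + r^2*(-32*a - 228) + r*(-12*a^2 - 140*a - 88)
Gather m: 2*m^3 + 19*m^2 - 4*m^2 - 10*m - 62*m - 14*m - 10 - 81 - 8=2*m^3 + 15*m^2 - 86*m - 99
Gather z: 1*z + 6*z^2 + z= 6*z^2 + 2*z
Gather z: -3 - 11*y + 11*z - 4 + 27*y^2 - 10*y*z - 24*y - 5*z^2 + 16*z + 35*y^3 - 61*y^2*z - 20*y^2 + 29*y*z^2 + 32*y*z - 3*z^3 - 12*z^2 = 35*y^3 + 7*y^2 - 35*y - 3*z^3 + z^2*(29*y - 17) + z*(-61*y^2 + 22*y + 27) - 7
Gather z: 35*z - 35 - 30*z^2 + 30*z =-30*z^2 + 65*z - 35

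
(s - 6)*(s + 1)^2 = s^3 - 4*s^2 - 11*s - 6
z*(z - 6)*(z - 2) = z^3 - 8*z^2 + 12*z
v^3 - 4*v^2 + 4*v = v*(v - 2)^2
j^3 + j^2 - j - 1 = (j - 1)*(j + 1)^2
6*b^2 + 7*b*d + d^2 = (b + d)*(6*b + d)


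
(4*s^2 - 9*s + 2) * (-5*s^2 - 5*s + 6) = -20*s^4 + 25*s^3 + 59*s^2 - 64*s + 12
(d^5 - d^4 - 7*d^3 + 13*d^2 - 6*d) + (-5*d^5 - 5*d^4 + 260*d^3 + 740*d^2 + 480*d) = -4*d^5 - 6*d^4 + 253*d^3 + 753*d^2 + 474*d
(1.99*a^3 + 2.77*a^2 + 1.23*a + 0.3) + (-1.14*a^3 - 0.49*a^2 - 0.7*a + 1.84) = 0.85*a^3 + 2.28*a^2 + 0.53*a + 2.14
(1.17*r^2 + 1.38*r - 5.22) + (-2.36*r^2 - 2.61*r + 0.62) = -1.19*r^2 - 1.23*r - 4.6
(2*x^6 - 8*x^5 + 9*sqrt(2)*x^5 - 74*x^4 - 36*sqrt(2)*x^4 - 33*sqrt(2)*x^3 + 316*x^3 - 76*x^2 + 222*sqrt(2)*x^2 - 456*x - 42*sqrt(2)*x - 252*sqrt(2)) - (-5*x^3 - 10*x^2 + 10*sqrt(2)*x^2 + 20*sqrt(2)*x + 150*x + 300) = 2*x^6 - 8*x^5 + 9*sqrt(2)*x^5 - 74*x^4 - 36*sqrt(2)*x^4 - 33*sqrt(2)*x^3 + 321*x^3 - 66*x^2 + 212*sqrt(2)*x^2 - 606*x - 62*sqrt(2)*x - 252*sqrt(2) - 300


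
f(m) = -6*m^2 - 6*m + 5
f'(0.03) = -6.36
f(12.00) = -931.00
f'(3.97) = -53.64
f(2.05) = -32.52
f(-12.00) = -787.00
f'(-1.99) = 17.88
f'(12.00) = -150.00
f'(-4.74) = 50.88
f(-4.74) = -101.37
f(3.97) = -113.39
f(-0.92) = 5.44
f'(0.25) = -9.00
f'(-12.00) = 138.00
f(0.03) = 4.81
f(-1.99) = -6.82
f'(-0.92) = 5.04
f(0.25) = 3.12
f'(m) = -12*m - 6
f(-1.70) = -2.14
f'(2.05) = -30.60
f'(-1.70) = 14.40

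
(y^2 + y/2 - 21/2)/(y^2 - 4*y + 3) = (y + 7/2)/(y - 1)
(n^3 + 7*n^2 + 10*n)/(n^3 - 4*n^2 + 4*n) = (n^2 + 7*n + 10)/(n^2 - 4*n + 4)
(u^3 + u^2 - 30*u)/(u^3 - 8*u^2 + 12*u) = (u^2 + u - 30)/(u^2 - 8*u + 12)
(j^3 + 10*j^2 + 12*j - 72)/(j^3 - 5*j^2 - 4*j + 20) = (j^2 + 12*j + 36)/(j^2 - 3*j - 10)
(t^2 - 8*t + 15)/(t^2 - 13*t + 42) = (t^2 - 8*t + 15)/(t^2 - 13*t + 42)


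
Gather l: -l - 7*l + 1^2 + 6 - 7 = -8*l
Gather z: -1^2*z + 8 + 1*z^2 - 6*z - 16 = z^2 - 7*z - 8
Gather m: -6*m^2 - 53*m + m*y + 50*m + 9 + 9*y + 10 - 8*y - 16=-6*m^2 + m*(y - 3) + y + 3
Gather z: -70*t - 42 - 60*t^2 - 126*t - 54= -60*t^2 - 196*t - 96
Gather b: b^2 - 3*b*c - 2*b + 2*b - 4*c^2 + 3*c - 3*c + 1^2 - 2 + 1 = b^2 - 3*b*c - 4*c^2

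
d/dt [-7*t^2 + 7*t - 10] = 7 - 14*t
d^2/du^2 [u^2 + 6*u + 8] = 2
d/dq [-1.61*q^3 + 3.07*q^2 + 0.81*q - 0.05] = -4.83*q^2 + 6.14*q + 0.81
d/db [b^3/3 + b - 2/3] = b^2 + 1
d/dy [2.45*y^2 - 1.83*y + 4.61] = 4.9*y - 1.83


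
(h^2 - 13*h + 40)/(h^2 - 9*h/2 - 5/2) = 2*(h - 8)/(2*h + 1)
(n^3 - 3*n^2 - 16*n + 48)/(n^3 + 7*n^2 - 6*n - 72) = (n - 4)/(n + 6)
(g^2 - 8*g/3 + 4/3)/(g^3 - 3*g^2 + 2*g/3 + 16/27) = 9*(g - 2)/(9*g^2 - 21*g - 8)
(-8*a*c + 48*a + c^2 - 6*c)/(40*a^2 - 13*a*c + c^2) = (6 - c)/(5*a - c)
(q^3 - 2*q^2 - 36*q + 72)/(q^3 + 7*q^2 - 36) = (q - 6)/(q + 3)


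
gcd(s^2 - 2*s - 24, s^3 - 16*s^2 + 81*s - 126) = s - 6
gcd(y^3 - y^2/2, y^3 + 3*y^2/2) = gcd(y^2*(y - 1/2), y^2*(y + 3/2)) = y^2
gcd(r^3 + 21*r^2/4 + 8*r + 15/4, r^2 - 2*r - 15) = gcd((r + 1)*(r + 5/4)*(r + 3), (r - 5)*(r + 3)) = r + 3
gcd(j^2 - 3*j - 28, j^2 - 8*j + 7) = j - 7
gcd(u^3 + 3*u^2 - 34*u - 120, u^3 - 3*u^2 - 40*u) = u + 5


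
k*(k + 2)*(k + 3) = k^3 + 5*k^2 + 6*k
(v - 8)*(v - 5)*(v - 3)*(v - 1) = v^4 - 17*v^3 + 95*v^2 - 199*v + 120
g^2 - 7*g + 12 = (g - 4)*(g - 3)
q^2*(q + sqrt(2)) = q^3 + sqrt(2)*q^2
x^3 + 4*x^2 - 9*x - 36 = (x - 3)*(x + 3)*(x + 4)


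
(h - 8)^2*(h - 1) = h^3 - 17*h^2 + 80*h - 64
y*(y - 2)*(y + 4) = y^3 + 2*y^2 - 8*y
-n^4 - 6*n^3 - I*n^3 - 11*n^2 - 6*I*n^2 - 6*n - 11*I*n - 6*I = (n + 2)*(n + 3)*(-I*n + 1)*(-I*n - I)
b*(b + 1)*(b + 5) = b^3 + 6*b^2 + 5*b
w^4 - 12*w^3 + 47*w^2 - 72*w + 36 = (w - 6)*(w - 3)*(w - 2)*(w - 1)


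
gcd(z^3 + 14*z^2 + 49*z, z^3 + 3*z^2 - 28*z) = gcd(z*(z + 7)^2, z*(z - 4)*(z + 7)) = z^2 + 7*z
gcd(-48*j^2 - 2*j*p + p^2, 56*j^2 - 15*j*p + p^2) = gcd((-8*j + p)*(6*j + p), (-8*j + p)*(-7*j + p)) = -8*j + p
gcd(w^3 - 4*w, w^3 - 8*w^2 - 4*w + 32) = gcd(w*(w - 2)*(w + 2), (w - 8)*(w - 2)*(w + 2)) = w^2 - 4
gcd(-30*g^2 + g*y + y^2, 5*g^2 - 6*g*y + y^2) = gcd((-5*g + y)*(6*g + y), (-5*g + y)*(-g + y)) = -5*g + y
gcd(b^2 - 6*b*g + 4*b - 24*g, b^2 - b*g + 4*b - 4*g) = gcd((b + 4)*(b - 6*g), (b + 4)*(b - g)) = b + 4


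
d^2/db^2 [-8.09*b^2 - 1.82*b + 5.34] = -16.1800000000000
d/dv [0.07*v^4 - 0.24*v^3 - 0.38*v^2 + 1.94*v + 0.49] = 0.28*v^3 - 0.72*v^2 - 0.76*v + 1.94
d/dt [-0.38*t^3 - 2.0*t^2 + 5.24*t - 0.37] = -1.14*t^2 - 4.0*t + 5.24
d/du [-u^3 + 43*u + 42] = 43 - 3*u^2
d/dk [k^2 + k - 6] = 2*k + 1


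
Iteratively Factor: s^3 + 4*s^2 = (s)*(s^2 + 4*s) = s*(s + 4)*(s)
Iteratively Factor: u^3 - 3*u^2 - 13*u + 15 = (u - 5)*(u^2 + 2*u - 3) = (u - 5)*(u - 1)*(u + 3)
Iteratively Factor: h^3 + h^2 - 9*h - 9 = (h + 3)*(h^2 - 2*h - 3) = (h - 3)*(h + 3)*(h + 1)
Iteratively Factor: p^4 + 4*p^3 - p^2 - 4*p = (p - 1)*(p^3 + 5*p^2 + 4*p) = (p - 1)*(p + 1)*(p^2 + 4*p) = (p - 1)*(p + 1)*(p + 4)*(p)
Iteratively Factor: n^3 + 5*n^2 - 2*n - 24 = (n - 2)*(n^2 + 7*n + 12) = (n - 2)*(n + 4)*(n + 3)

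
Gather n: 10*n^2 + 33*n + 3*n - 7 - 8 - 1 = 10*n^2 + 36*n - 16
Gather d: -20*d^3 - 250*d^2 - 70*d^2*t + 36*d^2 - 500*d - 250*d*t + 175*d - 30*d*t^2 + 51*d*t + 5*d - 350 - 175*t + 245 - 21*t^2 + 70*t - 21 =-20*d^3 + d^2*(-70*t - 214) + d*(-30*t^2 - 199*t - 320) - 21*t^2 - 105*t - 126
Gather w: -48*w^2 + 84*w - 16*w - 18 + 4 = -48*w^2 + 68*w - 14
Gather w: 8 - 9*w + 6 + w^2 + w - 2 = w^2 - 8*w + 12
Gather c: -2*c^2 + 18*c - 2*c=-2*c^2 + 16*c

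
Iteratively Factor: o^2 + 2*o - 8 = (o - 2)*(o + 4)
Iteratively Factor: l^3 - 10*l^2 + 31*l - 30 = (l - 2)*(l^2 - 8*l + 15) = (l - 3)*(l - 2)*(l - 5)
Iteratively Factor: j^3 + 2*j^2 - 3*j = (j - 1)*(j^2 + 3*j) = j*(j - 1)*(j + 3)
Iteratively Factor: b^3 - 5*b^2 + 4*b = (b)*(b^2 - 5*b + 4) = b*(b - 4)*(b - 1)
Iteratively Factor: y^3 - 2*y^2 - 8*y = (y)*(y^2 - 2*y - 8) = y*(y + 2)*(y - 4)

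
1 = 1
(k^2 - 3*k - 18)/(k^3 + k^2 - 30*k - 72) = 1/(k + 4)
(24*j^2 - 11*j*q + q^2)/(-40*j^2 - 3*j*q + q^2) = (-3*j + q)/(5*j + q)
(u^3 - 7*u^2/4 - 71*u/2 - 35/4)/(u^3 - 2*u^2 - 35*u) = (u + 1/4)/u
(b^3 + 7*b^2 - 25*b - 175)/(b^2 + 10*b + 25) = (b^2 + 2*b - 35)/(b + 5)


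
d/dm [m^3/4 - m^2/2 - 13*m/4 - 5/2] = 3*m^2/4 - m - 13/4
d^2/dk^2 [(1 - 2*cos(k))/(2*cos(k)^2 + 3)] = 2*(-36*sin(k)^4*cos(k) + 8*sin(k)^4 + 8*sin(k)^2 - 10*cos(k) + 3*cos(3*k) + 2*cos(5*k) - 10)/(2*sin(k)^2 - 5)^3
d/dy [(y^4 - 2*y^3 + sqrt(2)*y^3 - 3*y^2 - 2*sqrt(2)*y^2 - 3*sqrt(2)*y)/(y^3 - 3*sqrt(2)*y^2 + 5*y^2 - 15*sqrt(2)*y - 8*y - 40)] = (y^6 - 6*sqrt(2)*y^5 + 10*y^5 - 32*sqrt(2)*y^4 - 37*y^4 - 188*y^3 + 50*sqrt(2)*y^3 - 44*sqrt(2)*y^2 + 306*y^2 + 160*sqrt(2)*y + 240*y + 120*sqrt(2))/(y^6 - 6*sqrt(2)*y^5 + 10*y^5 - 60*sqrt(2)*y^4 + 27*y^4 - 102*sqrt(2)*y^3 + 20*y^3 + 114*y^2 + 480*sqrt(2)*y^2 + 640*y + 1200*sqrt(2)*y + 1600)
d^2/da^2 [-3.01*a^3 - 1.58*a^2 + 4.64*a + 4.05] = -18.06*a - 3.16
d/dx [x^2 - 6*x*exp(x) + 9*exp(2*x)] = -6*x*exp(x) + 2*x + 18*exp(2*x) - 6*exp(x)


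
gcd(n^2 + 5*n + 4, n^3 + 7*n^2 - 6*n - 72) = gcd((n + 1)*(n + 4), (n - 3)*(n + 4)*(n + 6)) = n + 4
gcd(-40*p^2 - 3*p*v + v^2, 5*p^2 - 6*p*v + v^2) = 1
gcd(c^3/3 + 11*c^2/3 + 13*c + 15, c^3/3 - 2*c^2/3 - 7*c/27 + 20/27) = 1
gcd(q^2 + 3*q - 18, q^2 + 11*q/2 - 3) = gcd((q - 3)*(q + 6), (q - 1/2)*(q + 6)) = q + 6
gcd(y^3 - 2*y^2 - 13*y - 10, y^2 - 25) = y - 5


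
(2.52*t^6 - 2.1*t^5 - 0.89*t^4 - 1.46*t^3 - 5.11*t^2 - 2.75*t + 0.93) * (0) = 0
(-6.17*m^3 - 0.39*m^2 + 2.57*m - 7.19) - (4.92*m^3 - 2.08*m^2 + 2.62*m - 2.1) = -11.09*m^3 + 1.69*m^2 - 0.0500000000000003*m - 5.09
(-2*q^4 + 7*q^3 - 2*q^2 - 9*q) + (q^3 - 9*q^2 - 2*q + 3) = -2*q^4 + 8*q^3 - 11*q^2 - 11*q + 3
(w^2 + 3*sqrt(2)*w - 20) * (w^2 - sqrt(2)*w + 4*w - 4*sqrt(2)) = w^4 + 2*sqrt(2)*w^3 + 4*w^3 - 26*w^2 + 8*sqrt(2)*w^2 - 104*w + 20*sqrt(2)*w + 80*sqrt(2)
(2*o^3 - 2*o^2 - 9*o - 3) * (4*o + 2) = 8*o^4 - 4*o^3 - 40*o^2 - 30*o - 6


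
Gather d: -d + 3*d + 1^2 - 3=2*d - 2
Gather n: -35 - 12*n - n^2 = -n^2 - 12*n - 35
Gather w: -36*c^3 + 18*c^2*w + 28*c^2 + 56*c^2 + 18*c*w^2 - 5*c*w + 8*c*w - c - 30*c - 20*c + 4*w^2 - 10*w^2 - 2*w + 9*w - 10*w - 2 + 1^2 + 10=-36*c^3 + 84*c^2 - 51*c + w^2*(18*c - 6) + w*(18*c^2 + 3*c - 3) + 9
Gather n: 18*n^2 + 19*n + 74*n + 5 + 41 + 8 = 18*n^2 + 93*n + 54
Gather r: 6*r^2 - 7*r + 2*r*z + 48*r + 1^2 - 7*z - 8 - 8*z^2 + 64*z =6*r^2 + r*(2*z + 41) - 8*z^2 + 57*z - 7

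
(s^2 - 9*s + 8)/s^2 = 1 - 9/s + 8/s^2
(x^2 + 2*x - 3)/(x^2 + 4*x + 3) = (x - 1)/(x + 1)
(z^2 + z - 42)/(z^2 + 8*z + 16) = (z^2 + z - 42)/(z^2 + 8*z + 16)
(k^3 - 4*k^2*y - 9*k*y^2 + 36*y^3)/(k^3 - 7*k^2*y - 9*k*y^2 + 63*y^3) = (-k + 4*y)/(-k + 7*y)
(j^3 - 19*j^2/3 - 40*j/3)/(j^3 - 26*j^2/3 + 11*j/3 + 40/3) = j*(3*j + 5)/(3*j^2 - 2*j - 5)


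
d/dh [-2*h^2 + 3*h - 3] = 3 - 4*h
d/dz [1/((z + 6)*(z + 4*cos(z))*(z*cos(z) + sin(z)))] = ((z + 6)*(z + 4*cos(z))*(z*sin(z) - 2*cos(z)) + (z + 6)*(z*cos(z) + sin(z))*(4*sin(z) - 1) - (z + 4*cos(z))*(z*cos(z) + sin(z)))/((z + 6)^2*(z + 4*cos(z))^2*(z*cos(z) + sin(z))^2)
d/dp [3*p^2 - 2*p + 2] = 6*p - 2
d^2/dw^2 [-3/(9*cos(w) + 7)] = 27*(9*cos(w)^2 - 7*cos(w) - 18)/(9*cos(w) + 7)^3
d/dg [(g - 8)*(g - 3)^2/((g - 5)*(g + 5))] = (g^4 - 132*g^2 + 844*g - 1425)/(g^4 - 50*g^2 + 625)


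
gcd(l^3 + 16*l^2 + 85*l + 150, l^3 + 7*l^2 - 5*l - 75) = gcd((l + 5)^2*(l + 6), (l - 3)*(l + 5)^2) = l^2 + 10*l + 25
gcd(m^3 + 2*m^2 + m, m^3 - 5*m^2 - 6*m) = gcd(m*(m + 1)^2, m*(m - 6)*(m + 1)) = m^2 + m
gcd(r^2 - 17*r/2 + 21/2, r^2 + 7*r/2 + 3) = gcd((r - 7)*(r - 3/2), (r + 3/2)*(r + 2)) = 1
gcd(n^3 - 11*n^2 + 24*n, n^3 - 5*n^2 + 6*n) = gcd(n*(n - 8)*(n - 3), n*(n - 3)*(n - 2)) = n^2 - 3*n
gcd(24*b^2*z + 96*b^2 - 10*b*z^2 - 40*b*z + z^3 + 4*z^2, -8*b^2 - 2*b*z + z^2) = -4*b + z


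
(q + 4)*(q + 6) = q^2 + 10*q + 24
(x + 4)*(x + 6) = x^2 + 10*x + 24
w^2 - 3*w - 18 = (w - 6)*(w + 3)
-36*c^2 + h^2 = (-6*c + h)*(6*c + h)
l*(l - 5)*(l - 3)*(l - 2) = l^4 - 10*l^3 + 31*l^2 - 30*l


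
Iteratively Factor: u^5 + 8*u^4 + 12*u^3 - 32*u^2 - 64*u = (u + 4)*(u^4 + 4*u^3 - 4*u^2 - 16*u) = (u + 2)*(u + 4)*(u^3 + 2*u^2 - 8*u) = (u + 2)*(u + 4)^2*(u^2 - 2*u) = (u - 2)*(u + 2)*(u + 4)^2*(u)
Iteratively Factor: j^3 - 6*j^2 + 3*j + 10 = (j - 5)*(j^2 - j - 2) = (j - 5)*(j - 2)*(j + 1)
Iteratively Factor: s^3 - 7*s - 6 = (s + 1)*(s^2 - s - 6) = (s - 3)*(s + 1)*(s + 2)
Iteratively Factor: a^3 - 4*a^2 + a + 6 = (a - 2)*(a^2 - 2*a - 3) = (a - 3)*(a - 2)*(a + 1)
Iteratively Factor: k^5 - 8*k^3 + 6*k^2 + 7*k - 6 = (k + 1)*(k^4 - k^3 - 7*k^2 + 13*k - 6) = (k - 1)*(k + 1)*(k^3 - 7*k + 6) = (k - 1)*(k + 1)*(k + 3)*(k^2 - 3*k + 2) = (k - 2)*(k - 1)*(k + 1)*(k + 3)*(k - 1)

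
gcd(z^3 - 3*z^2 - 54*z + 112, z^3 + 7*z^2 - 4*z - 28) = z^2 + 5*z - 14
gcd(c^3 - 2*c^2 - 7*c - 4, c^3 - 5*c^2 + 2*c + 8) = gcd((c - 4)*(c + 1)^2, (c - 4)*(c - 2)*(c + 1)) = c^2 - 3*c - 4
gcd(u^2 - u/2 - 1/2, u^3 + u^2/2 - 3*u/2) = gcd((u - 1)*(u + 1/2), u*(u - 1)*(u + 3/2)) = u - 1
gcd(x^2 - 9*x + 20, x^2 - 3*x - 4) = x - 4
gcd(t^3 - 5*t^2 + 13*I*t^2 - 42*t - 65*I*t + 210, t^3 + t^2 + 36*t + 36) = t + 6*I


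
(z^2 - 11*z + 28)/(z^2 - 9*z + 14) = (z - 4)/(z - 2)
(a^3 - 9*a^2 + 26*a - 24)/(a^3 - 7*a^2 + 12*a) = (a - 2)/a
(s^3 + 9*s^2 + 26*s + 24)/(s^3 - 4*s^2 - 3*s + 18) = (s^2 + 7*s + 12)/(s^2 - 6*s + 9)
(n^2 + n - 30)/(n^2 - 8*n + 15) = (n + 6)/(n - 3)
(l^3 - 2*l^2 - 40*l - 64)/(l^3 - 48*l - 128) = (l + 2)/(l + 4)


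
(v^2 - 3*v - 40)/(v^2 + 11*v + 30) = (v - 8)/(v + 6)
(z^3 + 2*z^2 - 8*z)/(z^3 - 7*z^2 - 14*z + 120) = z*(z - 2)/(z^2 - 11*z + 30)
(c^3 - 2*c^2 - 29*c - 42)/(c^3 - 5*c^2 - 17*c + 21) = (c + 2)/(c - 1)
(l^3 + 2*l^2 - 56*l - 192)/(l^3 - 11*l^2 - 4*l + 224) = (l + 6)/(l - 7)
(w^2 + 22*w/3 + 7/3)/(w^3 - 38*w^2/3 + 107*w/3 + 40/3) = (w + 7)/(w^2 - 13*w + 40)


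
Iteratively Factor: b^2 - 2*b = (b - 2)*(b)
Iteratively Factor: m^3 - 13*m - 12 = (m + 1)*(m^2 - m - 12) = (m + 1)*(m + 3)*(m - 4)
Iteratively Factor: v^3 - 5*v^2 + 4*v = (v - 4)*(v^2 - v) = (v - 4)*(v - 1)*(v)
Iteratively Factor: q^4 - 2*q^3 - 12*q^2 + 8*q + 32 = (q - 2)*(q^3 - 12*q - 16) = (q - 2)*(q + 2)*(q^2 - 2*q - 8) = (q - 4)*(q - 2)*(q + 2)*(q + 2)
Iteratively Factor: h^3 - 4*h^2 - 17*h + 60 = (h + 4)*(h^2 - 8*h + 15) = (h - 3)*(h + 4)*(h - 5)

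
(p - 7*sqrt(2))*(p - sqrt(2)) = p^2 - 8*sqrt(2)*p + 14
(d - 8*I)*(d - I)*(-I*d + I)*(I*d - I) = d^4 - 2*d^3 - 9*I*d^3 - 7*d^2 + 18*I*d^2 + 16*d - 9*I*d - 8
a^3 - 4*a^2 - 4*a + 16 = (a - 4)*(a - 2)*(a + 2)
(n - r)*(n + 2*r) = n^2 + n*r - 2*r^2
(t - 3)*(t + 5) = t^2 + 2*t - 15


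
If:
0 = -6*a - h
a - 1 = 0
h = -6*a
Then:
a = 1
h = -6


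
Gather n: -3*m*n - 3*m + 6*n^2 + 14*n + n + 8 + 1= -3*m + 6*n^2 + n*(15 - 3*m) + 9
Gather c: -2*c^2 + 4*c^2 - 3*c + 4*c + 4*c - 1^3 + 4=2*c^2 + 5*c + 3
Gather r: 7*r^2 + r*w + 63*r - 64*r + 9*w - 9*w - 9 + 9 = 7*r^2 + r*(w - 1)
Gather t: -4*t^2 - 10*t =-4*t^2 - 10*t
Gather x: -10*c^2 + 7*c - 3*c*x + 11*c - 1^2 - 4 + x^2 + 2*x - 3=-10*c^2 + 18*c + x^2 + x*(2 - 3*c) - 8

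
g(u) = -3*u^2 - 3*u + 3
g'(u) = -6*u - 3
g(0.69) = -0.50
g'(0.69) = -7.14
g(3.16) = -36.44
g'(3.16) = -21.96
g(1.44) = -7.54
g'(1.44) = -11.64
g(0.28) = 1.92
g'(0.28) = -4.68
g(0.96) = -2.64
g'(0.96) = -8.76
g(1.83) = -12.54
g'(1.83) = -13.98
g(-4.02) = -33.42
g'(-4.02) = 21.12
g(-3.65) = -26.02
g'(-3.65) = 18.90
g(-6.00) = -87.00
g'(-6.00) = 33.00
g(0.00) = 3.00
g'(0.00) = -3.00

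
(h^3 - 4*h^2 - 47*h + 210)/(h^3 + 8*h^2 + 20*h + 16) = (h^3 - 4*h^2 - 47*h + 210)/(h^3 + 8*h^2 + 20*h + 16)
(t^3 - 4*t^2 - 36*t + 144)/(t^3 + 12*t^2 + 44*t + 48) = (t^2 - 10*t + 24)/(t^2 + 6*t + 8)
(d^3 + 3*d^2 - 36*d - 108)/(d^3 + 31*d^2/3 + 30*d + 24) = 3*(d - 6)/(3*d + 4)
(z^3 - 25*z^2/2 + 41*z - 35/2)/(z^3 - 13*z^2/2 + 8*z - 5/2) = (z - 7)/(z - 1)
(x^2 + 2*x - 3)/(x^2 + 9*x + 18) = (x - 1)/(x + 6)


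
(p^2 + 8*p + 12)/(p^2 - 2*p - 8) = (p + 6)/(p - 4)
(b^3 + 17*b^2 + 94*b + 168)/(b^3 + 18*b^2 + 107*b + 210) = (b + 4)/(b + 5)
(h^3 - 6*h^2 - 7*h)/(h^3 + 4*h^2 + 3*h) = (h - 7)/(h + 3)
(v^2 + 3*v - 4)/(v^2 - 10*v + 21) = (v^2 + 3*v - 4)/(v^2 - 10*v + 21)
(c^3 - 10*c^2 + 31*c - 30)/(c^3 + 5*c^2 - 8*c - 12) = (c^2 - 8*c + 15)/(c^2 + 7*c + 6)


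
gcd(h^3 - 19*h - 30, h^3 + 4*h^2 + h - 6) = h^2 + 5*h + 6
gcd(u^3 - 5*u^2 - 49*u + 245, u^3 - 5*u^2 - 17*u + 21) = u - 7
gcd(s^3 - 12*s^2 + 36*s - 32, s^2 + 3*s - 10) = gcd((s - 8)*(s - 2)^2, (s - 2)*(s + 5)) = s - 2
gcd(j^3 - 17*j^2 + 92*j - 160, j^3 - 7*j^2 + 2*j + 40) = j^2 - 9*j + 20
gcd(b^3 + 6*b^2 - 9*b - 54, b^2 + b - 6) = b + 3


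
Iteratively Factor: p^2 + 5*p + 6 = (p + 3)*(p + 2)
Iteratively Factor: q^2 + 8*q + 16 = (q + 4)*(q + 4)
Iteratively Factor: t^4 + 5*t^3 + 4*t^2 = (t)*(t^3 + 5*t^2 + 4*t) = t*(t + 4)*(t^2 + t) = t^2*(t + 4)*(t + 1)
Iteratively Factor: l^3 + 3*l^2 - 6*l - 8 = (l - 2)*(l^2 + 5*l + 4) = (l - 2)*(l + 1)*(l + 4)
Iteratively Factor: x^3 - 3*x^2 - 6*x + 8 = (x + 2)*(x^2 - 5*x + 4) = (x - 4)*(x + 2)*(x - 1)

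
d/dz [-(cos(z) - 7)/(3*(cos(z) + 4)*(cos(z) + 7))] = (sin(z)^2 + 14*cos(z) + 104)*sin(z)/(3*(cos(z) + 4)^2*(cos(z) + 7)^2)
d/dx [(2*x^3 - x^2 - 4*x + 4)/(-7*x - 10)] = (-28*x^3 - 53*x^2 + 20*x + 68)/(49*x^2 + 140*x + 100)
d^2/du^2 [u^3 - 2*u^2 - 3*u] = 6*u - 4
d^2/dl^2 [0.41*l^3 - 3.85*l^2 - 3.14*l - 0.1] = 2.46*l - 7.7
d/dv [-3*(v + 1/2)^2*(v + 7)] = -9*v^2 - 48*v - 87/4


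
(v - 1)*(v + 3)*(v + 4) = v^3 + 6*v^2 + 5*v - 12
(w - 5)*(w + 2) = w^2 - 3*w - 10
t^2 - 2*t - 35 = (t - 7)*(t + 5)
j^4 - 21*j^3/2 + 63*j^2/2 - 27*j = j*(j - 6)*(j - 3)*(j - 3/2)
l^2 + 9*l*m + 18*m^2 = (l + 3*m)*(l + 6*m)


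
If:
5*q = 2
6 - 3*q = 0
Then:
No Solution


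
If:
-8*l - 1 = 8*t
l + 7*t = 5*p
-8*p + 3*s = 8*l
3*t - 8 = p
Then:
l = -41/9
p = 127/24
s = 53/27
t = 319/72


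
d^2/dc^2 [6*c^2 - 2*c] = 12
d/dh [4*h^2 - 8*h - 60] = 8*h - 8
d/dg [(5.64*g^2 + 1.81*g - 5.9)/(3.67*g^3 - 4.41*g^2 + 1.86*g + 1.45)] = (-20.6988*g^4 - 13.2854*g^3 + 83.4315*g^2 - 35.682*g + 13.5985)/(13.4689*g^6 - 32.3694*g^5 + 33.1005*g^4 - 5.7622*g^3 - 9.3294*g^2 + 5.394*g + 2.1025)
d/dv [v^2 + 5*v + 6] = 2*v + 5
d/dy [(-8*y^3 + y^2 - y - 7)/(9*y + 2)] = (-144*y^3 - 39*y^2 + 4*y + 61)/(81*y^2 + 36*y + 4)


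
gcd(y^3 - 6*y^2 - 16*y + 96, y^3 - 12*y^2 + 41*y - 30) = y - 6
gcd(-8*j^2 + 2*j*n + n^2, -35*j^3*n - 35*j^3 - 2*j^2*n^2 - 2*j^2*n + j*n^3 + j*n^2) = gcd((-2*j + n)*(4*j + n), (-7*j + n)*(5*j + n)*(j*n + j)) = 1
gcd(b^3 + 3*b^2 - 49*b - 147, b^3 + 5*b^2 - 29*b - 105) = b^2 + 10*b + 21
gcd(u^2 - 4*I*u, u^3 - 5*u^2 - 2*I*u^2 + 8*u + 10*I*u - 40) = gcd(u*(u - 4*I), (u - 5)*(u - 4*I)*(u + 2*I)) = u - 4*I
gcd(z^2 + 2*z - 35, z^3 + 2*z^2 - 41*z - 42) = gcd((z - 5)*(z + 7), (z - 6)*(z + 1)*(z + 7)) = z + 7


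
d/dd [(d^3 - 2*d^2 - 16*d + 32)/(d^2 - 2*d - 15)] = (d^4 - 4*d^3 - 25*d^2 - 4*d + 304)/(d^4 - 4*d^3 - 26*d^2 + 60*d + 225)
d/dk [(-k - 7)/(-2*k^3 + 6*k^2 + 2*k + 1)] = (-4*k^3 - 36*k^2 + 84*k + 13)/(4*k^6 - 24*k^5 + 28*k^4 + 20*k^3 + 16*k^2 + 4*k + 1)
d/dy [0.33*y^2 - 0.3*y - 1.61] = 0.66*y - 0.3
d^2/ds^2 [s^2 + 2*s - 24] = 2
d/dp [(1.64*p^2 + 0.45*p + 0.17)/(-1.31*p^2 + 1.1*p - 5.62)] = (2.3935*p^2 - 17.9882*p - 2.716)/(1.7161*p^4 - 2.882*p^3 + 15.9344*p^2 - 12.364*p + 31.5844)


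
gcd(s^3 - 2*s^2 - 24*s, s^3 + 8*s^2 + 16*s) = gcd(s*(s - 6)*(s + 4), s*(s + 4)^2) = s^2 + 4*s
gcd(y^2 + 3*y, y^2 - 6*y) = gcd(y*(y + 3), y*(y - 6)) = y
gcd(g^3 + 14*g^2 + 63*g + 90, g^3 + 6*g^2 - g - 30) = g^2 + 8*g + 15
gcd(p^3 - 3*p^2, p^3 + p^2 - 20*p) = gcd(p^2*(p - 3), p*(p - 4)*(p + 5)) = p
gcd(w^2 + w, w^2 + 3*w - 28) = 1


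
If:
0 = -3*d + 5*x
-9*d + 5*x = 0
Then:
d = 0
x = 0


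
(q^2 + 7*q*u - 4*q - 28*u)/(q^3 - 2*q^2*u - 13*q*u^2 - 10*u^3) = (-q^2 - 7*q*u + 4*q + 28*u)/(-q^3 + 2*q^2*u + 13*q*u^2 + 10*u^3)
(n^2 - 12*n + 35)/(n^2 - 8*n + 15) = (n - 7)/(n - 3)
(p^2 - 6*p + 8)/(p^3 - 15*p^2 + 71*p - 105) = (p^2 - 6*p + 8)/(p^3 - 15*p^2 + 71*p - 105)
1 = 1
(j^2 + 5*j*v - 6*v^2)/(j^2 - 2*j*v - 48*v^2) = (-j + v)/(-j + 8*v)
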